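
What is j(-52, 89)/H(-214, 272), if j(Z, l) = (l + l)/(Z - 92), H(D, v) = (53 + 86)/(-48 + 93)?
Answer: -445/1112 ≈ -0.40018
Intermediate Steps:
H(D, v) = 139/45
j(Z, l) = 2*l/(-92 + Z) (j(Z, l) = (2*l)/(-92 + Z) = 2*l/(-92 + Z))
j(-52, 89)/H(-214, 272) = (2*89/(-92 - 52))/(139/45) = (2*89/(-144))*(45/139) = (2*89*(-1/144))*(45/139) = -89/72*45/139 = -445/1112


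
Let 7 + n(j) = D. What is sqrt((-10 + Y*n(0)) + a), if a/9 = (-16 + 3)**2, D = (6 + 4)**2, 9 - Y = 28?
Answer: 16*I ≈ 16.0*I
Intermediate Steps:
Y = -19 (Y = 9 - 1*28 = 9 - 28 = -19)
D = 100 (D = 10**2 = 100)
n(j) = 93 (n(j) = -7 + 100 = 93)
a = 1521 (a = 9*(-16 + 3)**2 = 9*(-13)**2 = 9*169 = 1521)
sqrt((-10 + Y*n(0)) + a) = sqrt((-10 - 19*93) + 1521) = sqrt((-10 - 1767) + 1521) = sqrt(-1777 + 1521) = sqrt(-256) = 16*I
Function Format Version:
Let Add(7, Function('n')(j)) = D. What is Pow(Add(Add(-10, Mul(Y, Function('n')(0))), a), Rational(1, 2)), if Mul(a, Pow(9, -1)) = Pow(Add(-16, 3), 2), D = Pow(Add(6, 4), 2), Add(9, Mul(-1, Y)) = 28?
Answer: Mul(16, I) ≈ Mul(16.000, I)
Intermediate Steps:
Y = -19 (Y = Add(9, Mul(-1, 28)) = Add(9, -28) = -19)
D = 100 (D = Pow(10, 2) = 100)
Function('n')(j) = 93 (Function('n')(j) = Add(-7, 100) = 93)
a = 1521 (a = Mul(9, Pow(Add(-16, 3), 2)) = Mul(9, Pow(-13, 2)) = Mul(9, 169) = 1521)
Pow(Add(Add(-10, Mul(Y, Function('n')(0))), a), Rational(1, 2)) = Pow(Add(Add(-10, Mul(-19, 93)), 1521), Rational(1, 2)) = Pow(Add(Add(-10, -1767), 1521), Rational(1, 2)) = Pow(Add(-1777, 1521), Rational(1, 2)) = Pow(-256, Rational(1, 2)) = Mul(16, I)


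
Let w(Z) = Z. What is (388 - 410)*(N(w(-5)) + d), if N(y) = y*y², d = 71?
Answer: 1188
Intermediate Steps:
N(y) = y³
(388 - 410)*(N(w(-5)) + d) = (388 - 410)*((-5)³ + 71) = -22*(-125 + 71) = -22*(-54) = 1188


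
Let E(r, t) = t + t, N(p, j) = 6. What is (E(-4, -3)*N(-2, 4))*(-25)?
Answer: 900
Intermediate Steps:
E(r, t) = 2*t
(E(-4, -3)*N(-2, 4))*(-25) = ((2*(-3))*6)*(-25) = -6*6*(-25) = -36*(-25) = 900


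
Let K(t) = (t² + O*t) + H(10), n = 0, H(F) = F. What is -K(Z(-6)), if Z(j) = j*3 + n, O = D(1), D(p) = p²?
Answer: -316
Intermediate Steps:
O = 1 (O = 1² = 1)
Z(j) = 3*j (Z(j) = j*3 + 0 = 3*j + 0 = 3*j)
K(t) = 10 + t + t² (K(t) = (t² + 1*t) + 10 = (t² + t) + 10 = (t + t²) + 10 = 10 + t + t²)
-K(Z(-6)) = -(10 + 3*(-6) + (3*(-6))²) = -(10 - 18 + (-18)²) = -(10 - 18 + 324) = -1*316 = -316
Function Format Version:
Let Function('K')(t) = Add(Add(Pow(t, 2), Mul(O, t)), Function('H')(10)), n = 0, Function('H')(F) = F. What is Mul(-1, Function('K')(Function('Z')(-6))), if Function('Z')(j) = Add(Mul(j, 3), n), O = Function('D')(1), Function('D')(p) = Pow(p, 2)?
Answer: -316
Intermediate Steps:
O = 1 (O = Pow(1, 2) = 1)
Function('Z')(j) = Mul(3, j) (Function('Z')(j) = Add(Mul(j, 3), 0) = Add(Mul(3, j), 0) = Mul(3, j))
Function('K')(t) = Add(10, t, Pow(t, 2)) (Function('K')(t) = Add(Add(Pow(t, 2), Mul(1, t)), 10) = Add(Add(Pow(t, 2), t), 10) = Add(Add(t, Pow(t, 2)), 10) = Add(10, t, Pow(t, 2)))
Mul(-1, Function('K')(Function('Z')(-6))) = Mul(-1, Add(10, Mul(3, -6), Pow(Mul(3, -6), 2))) = Mul(-1, Add(10, -18, Pow(-18, 2))) = Mul(-1, Add(10, -18, 324)) = Mul(-1, 316) = -316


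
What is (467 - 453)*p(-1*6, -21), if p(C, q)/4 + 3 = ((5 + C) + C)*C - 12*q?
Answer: 16296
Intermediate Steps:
p(C, q) = -12 - 48*q + 4*C*(5 + 2*C) (p(C, q) = -12 + 4*(((5 + C) + C)*C - 12*q) = -12 + 4*((5 + 2*C)*C - 12*q) = -12 + 4*(C*(5 + 2*C) - 12*q) = -12 + 4*(-12*q + C*(5 + 2*C)) = -12 + (-48*q + 4*C*(5 + 2*C)) = -12 - 48*q + 4*C*(5 + 2*C))
(467 - 453)*p(-1*6, -21) = (467 - 453)*(-12 - 48*(-21) + 8*(-1*6)**2 + 20*(-1*6)) = 14*(-12 + 1008 + 8*(-6)**2 + 20*(-6)) = 14*(-12 + 1008 + 8*36 - 120) = 14*(-12 + 1008 + 288 - 120) = 14*1164 = 16296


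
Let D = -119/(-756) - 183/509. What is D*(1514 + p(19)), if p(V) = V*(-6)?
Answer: -3888850/13743 ≈ -282.97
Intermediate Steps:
p(V) = -6*V
D = -11111/54972 (D = -119*(-1/756) - 183*1/509 = 17/108 - 183/509 = -11111/54972 ≈ -0.20212)
D*(1514 + p(19)) = -11111*(1514 - 6*19)/54972 = -11111*(1514 - 114)/54972 = -11111/54972*1400 = -3888850/13743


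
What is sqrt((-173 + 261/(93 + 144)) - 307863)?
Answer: I*sqrt(1922445803)/79 ≈ 555.01*I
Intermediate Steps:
sqrt((-173 + 261/(93 + 144)) - 307863) = sqrt((-173 + 261/237) - 307863) = sqrt((-173 + 261*(1/237)) - 307863) = sqrt((-173 + 87/79) - 307863) = sqrt(-13580/79 - 307863) = sqrt(-24334757/79) = I*sqrt(1922445803)/79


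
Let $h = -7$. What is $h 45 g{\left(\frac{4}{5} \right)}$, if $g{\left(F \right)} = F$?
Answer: $-252$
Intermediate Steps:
$h 45 g{\left(\frac{4}{5} \right)} = \left(-7\right) 45 \cdot \frac{4}{5} = - 315 \cdot 4 \cdot \frac{1}{5} = \left(-315\right) \frac{4}{5} = -252$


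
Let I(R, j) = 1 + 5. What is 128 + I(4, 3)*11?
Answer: 194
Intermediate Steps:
I(R, j) = 6
128 + I(4, 3)*11 = 128 + 6*11 = 128 + 66 = 194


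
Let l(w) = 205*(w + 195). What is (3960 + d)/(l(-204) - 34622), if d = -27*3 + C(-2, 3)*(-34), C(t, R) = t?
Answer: -3947/36467 ≈ -0.10823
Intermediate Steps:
l(w) = 39975 + 205*w (l(w) = 205*(195 + w) = 39975 + 205*w)
d = -13 (d = -27*3 - 2*(-34) = -81 + 68 = -13)
(3960 + d)/(l(-204) - 34622) = (3960 - 13)/((39975 + 205*(-204)) - 34622) = 3947/((39975 - 41820) - 34622) = 3947/(-1845 - 34622) = 3947/(-36467) = 3947*(-1/36467) = -3947/36467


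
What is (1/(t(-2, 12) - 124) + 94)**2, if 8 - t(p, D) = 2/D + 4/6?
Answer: 4341228544/491401 ≈ 8834.4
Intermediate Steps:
t(p, D) = 22/3 - 2/D (t(p, D) = 8 - (2/D + 4/6) = 8 - (2/D + 4*(1/6)) = 8 - (2/D + 2/3) = 8 - (2/3 + 2/D) = 8 + (-2/3 - 2/D) = 22/3 - 2/D)
(1/(t(-2, 12) - 124) + 94)**2 = (1/((22/3 - 2/12) - 124) + 94)**2 = (1/((22/3 - 2*1/12) - 124) + 94)**2 = (1/((22/3 - 1/6) - 124) + 94)**2 = (1/(43/6 - 124) + 94)**2 = (1/(-701/6) + 94)**2 = (-6/701 + 94)**2 = (65888/701)**2 = 4341228544/491401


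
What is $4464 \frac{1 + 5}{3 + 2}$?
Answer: $\frac{26784}{5} \approx 5356.8$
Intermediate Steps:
$4464 \frac{1 + 5}{3 + 2} = 4464 \cdot \frac{6}{5} = \frac{26784}{5}$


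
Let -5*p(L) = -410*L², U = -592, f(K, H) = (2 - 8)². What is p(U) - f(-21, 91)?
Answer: 28738012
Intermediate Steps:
f(K, H) = 36 (f(K, H) = (-6)² = 36)
p(L) = 82*L² (p(L) = -(-82)*L² = 82*L²)
p(U) - f(-21, 91) = 82*(-592)² - 1*36 = 82*350464 - 36 = 28738048 - 36 = 28738012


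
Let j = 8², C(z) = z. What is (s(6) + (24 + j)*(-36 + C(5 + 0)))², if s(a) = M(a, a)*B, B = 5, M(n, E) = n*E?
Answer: 6492304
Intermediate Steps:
M(n, E) = E*n
j = 64
s(a) = 5*a² (s(a) = (a*a)*5 = a²*5 = 5*a²)
(s(6) + (24 + j)*(-36 + C(5 + 0)))² = (5*6² + (24 + 64)*(-36 + (5 + 0)))² = (5*36 + 88*(-36 + 5))² = (180 + 88*(-31))² = (180 - 2728)² = (-2548)² = 6492304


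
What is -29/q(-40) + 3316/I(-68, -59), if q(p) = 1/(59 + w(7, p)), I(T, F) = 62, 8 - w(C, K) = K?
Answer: -94535/31 ≈ -3049.5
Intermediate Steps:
w(C, K) = 8 - K
q(p) = 1/(67 - p) (q(p) = 1/(59 + (8 - p)) = 1/(67 - p))
-29/q(-40) + 3316/I(-68, -59) = -29/((-1/(-67 - 40))) + 3316/62 = -29/((-1/(-107))) + 3316*(1/62) = -29/((-1*(-1/107))) + 1658/31 = -29/1/107 + 1658/31 = -29*107 + 1658/31 = -3103 + 1658/31 = -94535/31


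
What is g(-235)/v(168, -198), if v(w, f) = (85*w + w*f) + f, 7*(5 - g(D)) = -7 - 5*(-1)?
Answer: -37/134274 ≈ -0.00027556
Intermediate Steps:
g(D) = 37/7 (g(D) = 5 - (-7 - 5*(-1))/7 = 5 - (-7 + 5)/7 = 5 - 1/7*(-2) = 5 + 2/7 = 37/7)
v(w, f) = f + 85*w + f*w (v(w, f) = (85*w + f*w) + f = f + 85*w + f*w)
g(-235)/v(168, -198) = 37/(7*(-198 + 85*168 - 198*168)) = 37/(7*(-198 + 14280 - 33264)) = (37/7)/(-19182) = (37/7)*(-1/19182) = -37/134274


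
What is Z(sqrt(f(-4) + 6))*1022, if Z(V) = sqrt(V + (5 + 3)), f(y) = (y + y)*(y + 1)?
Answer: 1022*sqrt(8 + sqrt(30)) ≈ 3751.9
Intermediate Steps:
f(y) = 2*y*(1 + y) (f(y) = (2*y)*(1 + y) = 2*y*(1 + y))
Z(V) = sqrt(8 + V) (Z(V) = sqrt(V + 8) = sqrt(8 + V))
Z(sqrt(f(-4) + 6))*1022 = sqrt(8 + sqrt(2*(-4)*(1 - 4) + 6))*1022 = sqrt(8 + sqrt(2*(-4)*(-3) + 6))*1022 = sqrt(8 + sqrt(24 + 6))*1022 = sqrt(8 + sqrt(30))*1022 = 1022*sqrt(8 + sqrt(30))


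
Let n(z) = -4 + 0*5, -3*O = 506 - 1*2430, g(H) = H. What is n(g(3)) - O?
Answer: -1936/3 ≈ -645.33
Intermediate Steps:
O = 1924/3 (O = -(506 - 1*2430)/3 = -(506 - 2430)/3 = -⅓*(-1924) = 1924/3 ≈ 641.33)
n(z) = -4 (n(z) = -4 + 0 = -4)
n(g(3)) - O = -4 - 1*1924/3 = -4 - 1924/3 = -1936/3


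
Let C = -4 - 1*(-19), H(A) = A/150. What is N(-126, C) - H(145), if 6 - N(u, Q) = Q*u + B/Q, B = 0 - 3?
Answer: 56857/30 ≈ 1895.2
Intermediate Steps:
B = -3
H(A) = A/150 (H(A) = A*(1/150) = A/150)
C = 15 (C = -4 + 19 = 15)
N(u, Q) = 6 + 3/Q - Q*u (N(u, Q) = 6 - (Q*u - 3/Q) = 6 - (-3/Q + Q*u) = 6 + (3/Q - Q*u) = 6 + 3/Q - Q*u)
N(-126, C) - H(145) = (6 + 3/15 - 1*15*(-126)) - 145/150 = (6 + 3*(1/15) + 1890) - 1*29/30 = (6 + ⅕ + 1890) - 29/30 = 9481/5 - 29/30 = 56857/30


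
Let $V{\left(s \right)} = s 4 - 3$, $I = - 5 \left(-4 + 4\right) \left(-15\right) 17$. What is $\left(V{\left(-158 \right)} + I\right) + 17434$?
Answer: $16799$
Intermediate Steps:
$I = 0$ ($I = \left(-5\right) 0 \left(-15\right) 17 = 0 \left(-15\right) 17 = 0 \cdot 17 = 0$)
$V{\left(s \right)} = -3 + 4 s$ ($V{\left(s \right)} = 4 s - 3 = -3 + 4 s$)
$\left(V{\left(-158 \right)} + I\right) + 17434 = \left(\left(-3 + 4 \left(-158\right)\right) + 0\right) + 17434 = \left(\left(-3 - 632\right) + 0\right) + 17434 = \left(-635 + 0\right) + 17434 = -635 + 17434 = 16799$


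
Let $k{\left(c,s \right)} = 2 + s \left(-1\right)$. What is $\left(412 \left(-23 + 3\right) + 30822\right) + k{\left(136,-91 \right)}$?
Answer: $22675$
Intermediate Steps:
$k{\left(c,s \right)} = 2 - s$
$\left(412 \left(-23 + 3\right) + 30822\right) + k{\left(136,-91 \right)} = \left(412 \left(-23 + 3\right) + 30822\right) + \left(2 - -91\right) = \left(412 \left(-20\right) + 30822\right) + \left(2 + 91\right) = \left(-8240 + 30822\right) + 93 = 22582 + 93 = 22675$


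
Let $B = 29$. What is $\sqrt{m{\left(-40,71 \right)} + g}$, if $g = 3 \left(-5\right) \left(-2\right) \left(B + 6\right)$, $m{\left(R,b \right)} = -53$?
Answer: $\sqrt{997} \approx 31.575$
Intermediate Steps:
$g = 1050$ ($g = 3 \left(-5\right) \left(-2\right) \left(29 + 6\right) = \left(-15\right) \left(-2\right) 35 = 30 \cdot 35 = 1050$)
$\sqrt{m{\left(-40,71 \right)} + g} = \sqrt{-53 + 1050} = \sqrt{997}$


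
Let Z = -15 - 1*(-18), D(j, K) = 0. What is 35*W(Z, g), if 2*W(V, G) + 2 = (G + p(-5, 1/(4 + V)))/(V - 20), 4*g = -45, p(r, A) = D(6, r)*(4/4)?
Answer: -3185/136 ≈ -23.419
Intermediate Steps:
p(r, A) = 0 (p(r, A) = 0*(4/4) = 0*(4*(¼)) = 0*1 = 0)
g = -45/4 (g = (¼)*(-45) = -45/4 ≈ -11.250)
Z = 3 (Z = -15 + 18 = 3)
W(V, G) = -1 + G/(2*(-20 + V)) (W(V, G) = -1 + ((G + 0)/(V - 20))/2 = -1 + (G/(-20 + V))/2 = -1 + G/(2*(-20 + V)))
35*W(Z, g) = 35*((20 + (½)*(-45/4) - 1*3)/(-20 + 3)) = 35*((20 - 45/8 - 3)/(-17)) = 35*(-1/17*91/8) = 35*(-91/136) = -3185/136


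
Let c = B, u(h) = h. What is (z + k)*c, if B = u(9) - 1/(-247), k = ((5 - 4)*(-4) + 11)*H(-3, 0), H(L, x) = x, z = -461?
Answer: -1025264/247 ≈ -4150.9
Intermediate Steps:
k = 0 (k = ((5 - 4)*(-4) + 11)*0 = (1*(-4) + 11)*0 = (-4 + 11)*0 = 7*0 = 0)
B = 2224/247 (B = 9 - 1/(-247) = 9 - 1*(-1/247) = 9 + 1/247 = 2224/247 ≈ 9.0040)
c = 2224/247 ≈ 9.0040
(z + k)*c = (-461 + 0)*(2224/247) = -461*2224/247 = -1025264/247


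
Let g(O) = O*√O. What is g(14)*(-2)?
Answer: -28*√14 ≈ -104.77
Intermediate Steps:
g(O) = O^(3/2)
g(14)*(-2) = 14^(3/2)*(-2) = (14*√14)*(-2) = -28*√14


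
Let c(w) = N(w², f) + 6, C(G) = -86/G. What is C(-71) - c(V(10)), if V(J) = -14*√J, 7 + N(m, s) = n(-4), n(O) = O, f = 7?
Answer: 441/71 ≈ 6.2113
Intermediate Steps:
N(m, s) = -11 (N(m, s) = -7 - 4 = -11)
c(w) = -5 (c(w) = -11 + 6 = -5)
C(-71) - c(V(10)) = -86/(-71) - 1*(-5) = -86*(-1/71) + 5 = 86/71 + 5 = 441/71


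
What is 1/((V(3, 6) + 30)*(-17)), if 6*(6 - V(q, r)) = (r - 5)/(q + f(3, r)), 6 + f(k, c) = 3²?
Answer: -36/22015 ≈ -0.0016352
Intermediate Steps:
f(k, c) = 3 (f(k, c) = -6 + 3² = -6 + 9 = 3)
V(q, r) = 6 - (-5 + r)/(6*(3 + q)) (V(q, r) = 6 - (r - 5)/(6*(q + 3)) = 6 - (-5 + r)/(6*(3 + q)))
1/((V(3, 6) + 30)*(-17)) = 1/(((113 - 1*6 + 36*3)/(6*(3 + 3)) + 30)*(-17)) = 1/(((⅙)*(113 - 6 + 108)/6 + 30)*(-17)) = 1/(((⅙)*(⅙)*215 + 30)*(-17)) = 1/((215/36 + 30)*(-17)) = 1/((1295/36)*(-17)) = 1/(-22015/36) = -36/22015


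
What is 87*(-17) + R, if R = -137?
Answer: -1616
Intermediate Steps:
87*(-17) + R = 87*(-17) - 137 = -1479 - 137 = -1616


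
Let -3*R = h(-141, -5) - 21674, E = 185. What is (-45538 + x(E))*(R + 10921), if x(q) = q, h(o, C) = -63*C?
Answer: -2454595066/3 ≈ -8.1820e+8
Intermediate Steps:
R = 21359/3 (R = -(-63*(-5) - 21674)/3 = -(315 - 21674)/3 = -1/3*(-21359) = 21359/3 ≈ 7119.7)
(-45538 + x(E))*(R + 10921) = (-45538 + 185)*(21359/3 + 10921) = -45353*54122/3 = -2454595066/3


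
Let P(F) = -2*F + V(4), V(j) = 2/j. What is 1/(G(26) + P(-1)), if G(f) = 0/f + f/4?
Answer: ⅑ ≈ 0.11111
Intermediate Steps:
G(f) = f/4 (G(f) = 0 + f*(¼) = 0 + f/4 = f/4)
P(F) = ½ - 2*F (P(F) = -2*F + 2/4 = -2*F + 2*(¼) = -2*F + ½ = ½ - 2*F)
1/(G(26) + P(-1)) = 1/((¼)*26 + (½ - 2*(-1))) = 1/(13/2 + (½ + 2)) = 1/(13/2 + 5/2) = 1/9 = ⅑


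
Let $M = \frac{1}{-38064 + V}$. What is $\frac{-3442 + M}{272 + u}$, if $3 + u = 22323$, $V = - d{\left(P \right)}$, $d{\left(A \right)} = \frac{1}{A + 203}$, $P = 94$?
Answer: $- \frac{38911841275}{255402763328} \approx -0.15235$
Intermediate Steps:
$d{\left(A \right)} = \frac{1}{203 + A}$
$V = - \frac{1}{297}$ ($V = - \frac{1}{203 + 94} = - \frac{1}{297} \approx -0.003367$)
$M = - \frac{297}{11305009}$ ($M = \frac{1}{-38064 - \frac{1}{297}} = \frac{1}{- \frac{11305009}{297}} = - \frac{297}{11305009} \approx -2.6272 \cdot 10^{-5}$)
$u = 22320$ ($u = -3 + 22323 = 22320$)
$\frac{-3442 + M}{272 + u} = \frac{-3442 - \frac{297}{11305009}}{272 + 22320} = - \frac{38911841275}{11305009 \cdot 22592} = \left(- \frac{38911841275}{11305009}\right) \frac{1}{22592} = - \frac{38911841275}{255402763328}$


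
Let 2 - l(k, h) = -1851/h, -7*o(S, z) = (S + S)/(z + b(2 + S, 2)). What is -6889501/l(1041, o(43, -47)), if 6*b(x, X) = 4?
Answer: -592497086/600513 ≈ -986.65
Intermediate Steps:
b(x, X) = ⅔ (b(x, X) = (⅙)*4 = ⅔)
o(S, z) = -2*S/(7*(⅔ + z)) (o(S, z) = -(S + S)/(7*(z + ⅔)) = -2*S/(7*(⅔ + z)))
l(k, h) = 2 + 1851/h (l(k, h) = 2 - (-1851)/h = 2 + 1851/h)
-6889501/l(1041, o(43, -47)) = -6889501/(2 + 1851/((-6*43/(14 + 21*(-47))))) = -6889501/(2 + 1851/((-6*43/(14 - 987)))) = -6889501/(2 + 1851/((-6*43/(-973)))) = -6889501/(2 + 1851/((-6*43*(-1/973)))) = -6889501/(2 + 1851/(258/973)) = -6889501/(2 + 1851*(973/258)) = -6889501/(2 + 600341/86) = -6889501/600513/86 = -6889501*86/600513 = -592497086/600513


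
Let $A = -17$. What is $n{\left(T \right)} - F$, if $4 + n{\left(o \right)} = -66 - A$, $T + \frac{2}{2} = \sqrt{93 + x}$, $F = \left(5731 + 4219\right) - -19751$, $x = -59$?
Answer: $-29754$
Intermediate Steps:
$F = 29701$ ($F = 9950 + 19751 = 29701$)
$T = -1 + \sqrt{34}$ ($T = -1 + \sqrt{93 - 59} = -1 + \sqrt{34} \approx 4.8309$)
$n{\left(o \right)} = -53$ ($n{\left(o \right)} = -4 - 49 = -53$)
$n{\left(T \right)} - F = -53 - 29701 = -29754$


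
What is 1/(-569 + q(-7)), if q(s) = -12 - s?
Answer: -1/574 ≈ -0.0017422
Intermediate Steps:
1/(-569 + q(-7)) = 1/(-569 + (-12 - 1*(-7))) = 1/(-569 + (-12 + 7)) = 1/(-569 - 5) = 1/(-574) = -1/574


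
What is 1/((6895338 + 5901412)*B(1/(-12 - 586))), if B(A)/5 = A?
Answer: -299/31991875 ≈ -9.3461e-6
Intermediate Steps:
B(A) = 5*A
1/((6895338 + 5901412)*B(1/(-12 - 586))) = 1/((6895338 + 5901412)*((5/(-12 - 586)))) = 1/(12796750*((5/(-598)))) = 1/(12796750*((5*(-1/598)))) = 1/(12796750*(-5/598)) = (1/12796750)*(-598/5) = -299/31991875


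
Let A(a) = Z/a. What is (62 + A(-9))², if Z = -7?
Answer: 319225/81 ≈ 3941.1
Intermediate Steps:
A(a) = -7/a
(62 + A(-9))² = (62 - 7/(-9))² = (62 - 7*(-⅑))² = (62 + 7/9)² = (565/9)² = 319225/81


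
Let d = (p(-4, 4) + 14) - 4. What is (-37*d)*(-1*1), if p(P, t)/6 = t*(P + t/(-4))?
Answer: -4070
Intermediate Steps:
p(P, t) = 6*t*(P - t/4) (p(P, t) = 6*(t*(P + t/(-4))) = 6*(t*(P + t*(-¼))) = 6*(t*(P - t/4)) = 6*t*(P - t/4))
d = -110 (d = ((3/2)*4*(-1*4 + 4*(-4)) + 14) - 4 = ((3/2)*4*(-4 - 16) + 14) - 4 = ((3/2)*4*(-20) + 14) - 4 = (-120 + 14) - 4 = -106 - 4 = -110)
(-37*d)*(-1*1) = (-37*(-110))*(-1*1) = 4070*(-1) = -4070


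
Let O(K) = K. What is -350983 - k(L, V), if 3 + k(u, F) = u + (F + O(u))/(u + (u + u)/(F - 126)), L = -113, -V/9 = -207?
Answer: -68944781819/196507 ≈ -3.5085e+5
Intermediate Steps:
V = 1863 (V = -9*(-207) = 1863)
k(u, F) = -3 + u + (F + u)/(u + 2*u/(-126 + F)) (k(u, F) = -3 + (u + (F + u)/(u + (u + u)/(F - 126))) = -3 + (u + (F + u)/(u + (2*u)/(-126 + F))) = -3 + (u + (F + u)/(u + 2*u/(-126 + F))) = -3 + u + (F + u)/(u + 2*u/(-126 + F)))
-350983 - k(L, V) = -350983 - (1863² - 126*1863 - 124*(-113)² + 246*(-113) + 1863*(-113)² - 2*1863*(-113))/((-113)*(-124 + 1863)) = -350983 - (-1)*(3470769 - 234738 - 124*12769 - 27798 + 1863*12769 + 421038)/(113*1739) = -350983 - (-1)*(3470769 - 234738 - 1583356 - 27798 + 23788647 + 421038)/(113*1739) = -350983 - (-1)*25834562/(113*1739) = -350983 - 1*(-25834562/196507) = -350983 + 25834562/196507 = -68944781819/196507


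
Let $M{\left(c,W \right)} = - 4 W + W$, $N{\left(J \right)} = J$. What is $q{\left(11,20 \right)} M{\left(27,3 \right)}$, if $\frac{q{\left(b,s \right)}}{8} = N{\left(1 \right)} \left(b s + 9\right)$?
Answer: $-16488$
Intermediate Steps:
$M{\left(c,W \right)} = - 3 W$
$q{\left(b,s \right)} = 72 + 8 b s$ ($q{\left(b,s \right)} = 8 \cdot 1 \left(b s + 9\right) = 8 \cdot 1 \left(9 + b s\right) = 8 \left(9 + b s\right) = 72 + 8 b s$)
$q{\left(11,20 \right)} M{\left(27,3 \right)} = \left(72 + 8 \cdot 11 \cdot 20\right) \left(\left(-3\right) 3\right) = \left(72 + 1760\right) \left(-9\right) = 1832 \left(-9\right) = -16488$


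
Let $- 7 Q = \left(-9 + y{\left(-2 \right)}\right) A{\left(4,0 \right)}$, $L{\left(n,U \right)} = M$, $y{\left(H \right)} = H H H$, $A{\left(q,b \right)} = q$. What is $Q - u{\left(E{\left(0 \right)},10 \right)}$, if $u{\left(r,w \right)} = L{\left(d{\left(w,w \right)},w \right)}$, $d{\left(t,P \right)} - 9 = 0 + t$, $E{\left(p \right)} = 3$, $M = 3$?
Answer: $\frac{47}{7} \approx 6.7143$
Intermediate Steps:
$y{\left(H \right)} = H^{3}$ ($y{\left(H \right)} = H^{2} H = H^{3}$)
$d{\left(t,P \right)} = 9 + t$ ($d{\left(t,P \right)} = 9 + \left(0 + t\right) = 9 + t$)
$L{\left(n,U \right)} = 3$
$u{\left(r,w \right)} = 3$
$Q = \frac{68}{7}$ ($Q = - \frac{\left(-9 + \left(-2\right)^{3}\right) 4}{7} = - \frac{\left(-9 - 8\right) 4}{7} = - \frac{\left(-17\right) 4}{7} = \left(- \frac{1}{7}\right) \left(-68\right) = \frac{68}{7} \approx 9.7143$)
$Q - u{\left(E{\left(0 \right)},10 \right)} = \frac{68}{7} - 3 = \frac{47}{7}$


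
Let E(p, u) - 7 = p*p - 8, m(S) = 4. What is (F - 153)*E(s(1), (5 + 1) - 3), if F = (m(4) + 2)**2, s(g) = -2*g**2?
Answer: -351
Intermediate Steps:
F = 36 (F = (4 + 2)**2 = 6**2 = 36)
E(p, u) = -1 + p**2 (E(p, u) = 7 + (p*p - 8) = 7 + (p**2 - 8) = 7 + (-8 + p**2) = -1 + p**2)
(F - 153)*E(s(1), (5 + 1) - 3) = (36 - 153)*(-1 + (-2*1**2)**2) = -117*(-1 + (-2*1)**2) = -117*(-1 + (-2)**2) = -117*(-1 + 4) = -117*3 = -351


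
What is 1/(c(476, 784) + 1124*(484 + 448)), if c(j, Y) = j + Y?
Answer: 1/1048828 ≈ 9.5345e-7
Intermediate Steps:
c(j, Y) = Y + j
1/(c(476, 784) + 1124*(484 + 448)) = 1/((784 + 476) + 1124*(484 + 448)) = 1/(1260 + 1124*932) = 1/(1260 + 1047568) = 1/1048828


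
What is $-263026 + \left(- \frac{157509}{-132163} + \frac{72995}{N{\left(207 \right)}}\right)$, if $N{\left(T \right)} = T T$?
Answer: $- \frac{1489513620801736}{5663052387} \approx -2.6302 \cdot 10^{5}$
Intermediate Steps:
$N{\left(T \right)} = T^{2}$
$-263026 + \left(- \frac{157509}{-132163} + \frac{72995}{N{\left(207 \right)}}\right) = -263026 + \left(- \frac{157509}{-132163} + \frac{72995}{207^{2}}\right) = -263026 - \left(- \frac{157509}{132163} - \frac{72995}{42849}\right) = -263026 + \left(\frac{157509}{132163} + 72995 \cdot \frac{1}{42849}\right) = -263026 + \left(\frac{157509}{132163} + \frac{72995}{42849}\right) = -263026 + \frac{16396341326}{5663052387} = - \frac{1489513620801736}{5663052387}$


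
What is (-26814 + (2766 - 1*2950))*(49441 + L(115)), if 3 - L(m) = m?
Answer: -1331784342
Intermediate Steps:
L(m) = 3 - m
(-26814 + (2766 - 1*2950))*(49441 + L(115)) = (-26814 + (2766 - 1*2950))*(49441 + (3 - 1*115)) = (-26814 + (2766 - 2950))*(49441 + (3 - 115)) = (-26814 - 184)*(49441 - 112) = -26998*49329 = -1331784342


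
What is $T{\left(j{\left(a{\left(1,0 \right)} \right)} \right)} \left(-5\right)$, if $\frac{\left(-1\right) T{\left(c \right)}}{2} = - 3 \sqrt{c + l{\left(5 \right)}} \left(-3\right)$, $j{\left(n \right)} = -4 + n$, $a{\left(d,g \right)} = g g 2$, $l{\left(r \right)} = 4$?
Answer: $0$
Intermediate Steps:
$a{\left(d,g \right)} = 2 g^{2}$ ($a{\left(d,g \right)} = g^{2} \cdot 2 = 2 g^{2}$)
$T{\left(c \right)} = - 18 \sqrt{4 + c}$ ($T{\left(c \right)} = - 2 - 3 \sqrt{c + 4} \left(-3\right) = - 2 - 3 \sqrt{4 + c} \left(-3\right) = - 2 \cdot 9 \sqrt{4 + c} = - 18 \sqrt{4 + c}$)
$T{\left(j{\left(a{\left(1,0 \right)} \right)} \right)} \left(-5\right) = - 18 \sqrt{4 - \left(4 - 2 \cdot 0^{2}\right)} \left(-5\right) = - 18 \sqrt{4 + \left(-4 + 2 \cdot 0\right)} \left(-5\right) = - 18 \sqrt{4 + \left(-4 + 0\right)} \left(-5\right) = - 18 \sqrt{4 - 4} \left(-5\right) = - 18 \sqrt{0} \left(-5\right) = \left(-18\right) 0 \left(-5\right) = 0 \left(-5\right) = 0$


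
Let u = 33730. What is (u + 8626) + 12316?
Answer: 54672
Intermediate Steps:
(u + 8626) + 12316 = (33730 + 8626) + 12316 = 42356 + 12316 = 54672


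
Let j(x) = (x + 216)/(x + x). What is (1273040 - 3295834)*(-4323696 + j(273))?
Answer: 795880950865073/91 ≈ 8.7459e+12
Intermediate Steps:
j(x) = (216 + x)/(2*x) (j(x) = (216 + x)/((2*x)) = (216 + x)*(1/(2*x)) = (216 + x)/(2*x))
(1273040 - 3295834)*(-4323696 + j(273)) = (1273040 - 3295834)*(-4323696 + (1/2)*(216 + 273)/273) = -2022794*(-4323696 + (1/2)*(1/273)*489) = -2022794*(-4323696 + 163/182) = -2022794*(-786912509/182) = 795880950865073/91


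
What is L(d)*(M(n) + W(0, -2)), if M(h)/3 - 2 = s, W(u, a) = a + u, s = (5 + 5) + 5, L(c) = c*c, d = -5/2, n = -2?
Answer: 1225/4 ≈ 306.25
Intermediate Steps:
d = -5/2 (d = -5*½ = -5/2 ≈ -2.5000)
L(c) = c²
s = 15 (s = 10 + 5 = 15)
M(h) = 51 (M(h) = 6 + 3*15 = 6 + 45 = 51)
L(d)*(M(n) + W(0, -2)) = (-5/2)²*(51 + (-2 + 0)) = 25*(51 - 2)/4 = (25/4)*49 = 1225/4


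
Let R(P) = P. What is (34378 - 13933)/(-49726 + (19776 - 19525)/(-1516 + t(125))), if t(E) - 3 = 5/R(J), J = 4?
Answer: -123630915/300694126 ≈ -0.41115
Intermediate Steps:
t(E) = 17/4 (t(E) = 3 + 5/4 = 17/4)
(34378 - 13933)/(-49726 + (19776 - 19525)/(-1516 + t(125))) = (34378 - 13933)/(-49726 + (19776 - 19525)/(-1516 + 17/4)) = 20445/(-49726 + 251/(-6047/4)) = 20445/(-49726 + 251*(-4/6047)) = 20445/(-49726 - 1004/6047) = 20445/(-300694126/6047) = 20445*(-6047/300694126) = -123630915/300694126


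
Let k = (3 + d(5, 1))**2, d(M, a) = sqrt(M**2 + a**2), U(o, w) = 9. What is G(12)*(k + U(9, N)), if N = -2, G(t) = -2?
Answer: -88 - 12*sqrt(26) ≈ -149.19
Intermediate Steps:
k = (3 + sqrt(26))**2 (k = (3 + sqrt(5**2 + 1**2))**2 = (3 + sqrt(25 + 1))**2 = (3 + sqrt(26))**2 ≈ 65.594)
G(12)*(k + U(9, N)) = -2*((3 + sqrt(26))**2 + 9) = -2*(9 + (3 + sqrt(26))**2) = -18 - 2*(3 + sqrt(26))**2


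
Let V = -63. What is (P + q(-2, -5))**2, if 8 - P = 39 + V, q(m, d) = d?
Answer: 729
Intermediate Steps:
P = 32 (P = 8 - (39 - 63) = 8 - 1*(-24) = 8 + 24 = 32)
(P + q(-2, -5))**2 = (32 - 5)**2 = 27**2 = 729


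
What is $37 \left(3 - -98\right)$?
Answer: $3737$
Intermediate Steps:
$37 \left(3 - -98\right) = 37 \left(3 + 98\right) = 37 \cdot 101 = 3737$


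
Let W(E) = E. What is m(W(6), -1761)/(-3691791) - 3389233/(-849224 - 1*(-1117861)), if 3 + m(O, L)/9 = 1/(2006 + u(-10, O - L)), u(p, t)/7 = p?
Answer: -2691541775567453/213336801285168 ≈ -12.616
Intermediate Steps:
u(p, t) = 7*p
m(O, L) = -52263/1936 (m(O, L) = -27 + 9/(2006 + 7*(-10)) = -27 + 9/(2006 - 70) = -27 + 9/1936 = -52263/1936)
m(W(6), -1761)/(-3691791) - 3389233/(-849224 - 1*(-1117861)) = -52263/1936/(-3691791) - 3389233/(-849224 - 1*(-1117861)) = -52263/1936*(-1/3691791) - 3389233/(-849224 + 1117861) = 5807/794145264 - 3389233/268637 = -2691541775567453/213336801285168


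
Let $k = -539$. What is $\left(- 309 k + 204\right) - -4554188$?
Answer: $4720943$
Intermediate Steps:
$\left(- 309 k + 204\right) - -4554188 = \left(\left(-309\right) \left(-539\right) + 204\right) - -4554188 = \left(166551 + 204\right) + 4554188 = 166755 + 4554188 = 4720943$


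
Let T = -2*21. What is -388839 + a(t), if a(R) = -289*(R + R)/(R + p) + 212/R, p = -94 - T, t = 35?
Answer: -13567503/35 ≈ -3.8764e+5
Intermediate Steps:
T = -42
p = -52 (p = -94 - 1*(-42) = -94 + 42 = -52)
a(R) = 212/R - 578*R/(-52 + R) (a(R) = -289*(R + R)/(R - 52) + 212/R = -289*2*R/(-52 + R) + 212/R = -578*R/(-52 + R) + 212/R = 212/R - 578*R/(-52 + R))
-388839 + a(t) = -388839 + 2*(-5512 - 289*35² + 106*35)/(35*(-52 + 35)) = -388839 + 2*(1/35)*(-5512 - 289*1225 + 3710)/(-17) = -388839 + 2*(1/35)*(-1/17)*(-5512 - 354025 + 3710) = -388839 + 2*(1/35)*(-1/17)*(-355827) = -388839 + 41862/35 = -13567503/35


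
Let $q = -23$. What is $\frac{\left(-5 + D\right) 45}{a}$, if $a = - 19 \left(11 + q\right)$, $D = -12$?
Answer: $- \frac{255}{76} \approx -3.3553$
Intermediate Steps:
$a = 228$ ($a = - 19 \left(11 - 23\right) = \left(-19\right) \left(-12\right) = 228$)
$\frac{\left(-5 + D\right) 45}{a} = \frac{\left(-5 - 12\right) 45}{228} = \left(-17\right) 45 \cdot \frac{1}{228} = \left(-765\right) \frac{1}{228} = - \frac{255}{76}$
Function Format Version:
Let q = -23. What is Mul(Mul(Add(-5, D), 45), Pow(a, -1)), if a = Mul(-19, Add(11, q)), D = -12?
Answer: Rational(-255, 76) ≈ -3.3553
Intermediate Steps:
a = 228 (a = Mul(-19, Add(11, -23)) = Mul(-19, -12) = 228)
Mul(Mul(Add(-5, D), 45), Pow(a, -1)) = Mul(Mul(Add(-5, -12), 45), Pow(228, -1)) = Mul(Mul(-17, 45), Rational(1, 228)) = Mul(-765, Rational(1, 228)) = Rational(-255, 76)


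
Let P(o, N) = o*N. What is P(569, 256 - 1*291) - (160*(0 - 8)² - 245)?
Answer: -29910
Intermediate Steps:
P(o, N) = N*o
P(569, 256 - 1*291) - (160*(0 - 8)² - 245) = (256 - 1*291)*569 - (160*(0 - 8)² - 245) = (256 - 291)*569 - (160*(-8)² - 245) = -35*569 - (160*64 - 245) = -19915 - (10240 - 245) = -19915 - 1*9995 = -19915 - 9995 = -29910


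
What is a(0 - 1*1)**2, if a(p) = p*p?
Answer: 1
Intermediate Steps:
a(p) = p**2
a(0 - 1*1)**2 = ((0 - 1*1)**2)**2 = ((0 - 1)**2)**2 = ((-1)**2)**2 = 1**2 = 1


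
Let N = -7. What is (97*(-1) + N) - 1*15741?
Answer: -15845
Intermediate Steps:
(97*(-1) + N) - 1*15741 = (97*(-1) - 7) - 1*15741 = (-97 - 7) - 15741 = -104 - 15741 = -15845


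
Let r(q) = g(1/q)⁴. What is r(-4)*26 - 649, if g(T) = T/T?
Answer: -623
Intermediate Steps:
g(T) = 1
r(q) = 1 (r(q) = 1⁴ = 1)
r(-4)*26 - 649 = 1*26 - 649 = 26 - 649 = -623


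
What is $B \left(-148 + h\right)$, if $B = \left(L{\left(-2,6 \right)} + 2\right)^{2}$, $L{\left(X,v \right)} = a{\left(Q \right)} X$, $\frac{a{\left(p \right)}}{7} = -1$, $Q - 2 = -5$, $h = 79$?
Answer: $-17664$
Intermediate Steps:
$Q = -3$ ($Q = 2 - 5 = -3$)
$a{\left(p \right)} = -7$ ($a{\left(p \right)} = 7 \left(-1\right) = -7$)
$L{\left(X,v \right)} = - 7 X$
$B = 256$ ($B = \left(\left(-7\right) \left(-2\right) + 2\right)^{2} = \left(14 + 2\right)^{2} = 16^{2} = 256$)
$B \left(-148 + h\right) = 256 \left(-148 + 79\right) = 256 \left(-69\right) = -17664$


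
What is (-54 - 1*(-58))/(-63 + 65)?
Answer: 2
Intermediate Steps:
(-54 - 1*(-58))/(-63 + 65) = (-54 + 58)/2 = (½)*4 = 2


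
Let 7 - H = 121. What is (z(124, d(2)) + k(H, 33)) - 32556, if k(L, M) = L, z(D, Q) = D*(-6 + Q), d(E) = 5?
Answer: -32794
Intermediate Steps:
H = -114 (H = 7 - 1*121 = 7 - 121 = -114)
(z(124, d(2)) + k(H, 33)) - 32556 = (124*(-6 + 5) - 114) - 32556 = (124*(-1) - 114) - 32556 = (-124 - 114) - 32556 = -238 - 32556 = -32794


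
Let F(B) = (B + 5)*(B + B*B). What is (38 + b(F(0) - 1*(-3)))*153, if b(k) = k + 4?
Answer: 6885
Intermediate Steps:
F(B) = (5 + B)*(B + B**2)
b(k) = 4 + k
(38 + b(F(0) - 1*(-3)))*153 = (38 + (4 + (0*(5 + 0**2 + 6*0) - 1*(-3))))*153 = (38 + (4 + (0*(5 + 0 + 0) + 3)))*153 = (38 + (4 + (0*5 + 3)))*153 = (38 + (4 + (0 + 3)))*153 = (38 + (4 + 3))*153 = (38 + 7)*153 = 45*153 = 6885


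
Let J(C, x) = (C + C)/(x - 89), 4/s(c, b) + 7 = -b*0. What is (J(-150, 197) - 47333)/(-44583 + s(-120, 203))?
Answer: 2982154/2808765 ≈ 1.0617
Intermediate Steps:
s(c, b) = -4/7 (s(c, b) = 4/(-7 - b*0) = 4/(-7 + 0) = 4/(-7) = 4*(-⅐) = -4/7)
J(C, x) = 2*C/(-89 + x) (J(C, x) = (2*C)/(-89 + x) = 2*C/(-89 + x))
(J(-150, 197) - 47333)/(-44583 + s(-120, 203)) = (2*(-150)/(-89 + 197) - 47333)/(-44583 - 4/7) = (2*(-150)/108 - 47333)/(-312085/7) = (2*(-150)*(1/108) - 47333)*(-7/312085) = (-25/9 - 47333)*(-7/312085) = -426022/9*(-7/312085) = 2982154/2808765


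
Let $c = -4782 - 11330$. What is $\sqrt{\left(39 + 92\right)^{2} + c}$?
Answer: $\sqrt{1049} \approx 32.388$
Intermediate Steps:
$c = -16112$
$\sqrt{\left(39 + 92\right)^{2} + c} = \sqrt{\left(39 + 92\right)^{2} - 16112} = \sqrt{131^{2} - 16112} = \sqrt{17161 - 16112} = \sqrt{1049}$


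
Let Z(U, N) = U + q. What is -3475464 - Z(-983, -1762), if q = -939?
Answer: -3473542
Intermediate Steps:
Z(U, N) = -939 + U (Z(U, N) = U - 939 = -939 + U)
-3475464 - Z(-983, -1762) = -3475464 - (-939 - 983) = -3475464 - 1*(-1922) = -3475464 + 1922 = -3473542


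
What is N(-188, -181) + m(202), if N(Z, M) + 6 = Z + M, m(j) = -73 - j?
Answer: -650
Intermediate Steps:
N(Z, M) = -6 + M + Z (N(Z, M) = -6 + (Z + M) = -6 + (M + Z) = -6 + M + Z)
N(-188, -181) + m(202) = (-6 - 181 - 188) + (-73 - 1*202) = -375 + (-73 - 202) = -375 - 275 = -650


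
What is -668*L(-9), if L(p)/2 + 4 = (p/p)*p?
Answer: 17368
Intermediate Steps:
L(p) = -8 + 2*p (L(p) = -8 + 2*((p/p)*p) = -8 + 2*(1*p) = -8 + 2*p)
-668*L(-9) = -668*(-8 + 2*(-9)) = -668*(-8 - 18) = -668*(-26) = 17368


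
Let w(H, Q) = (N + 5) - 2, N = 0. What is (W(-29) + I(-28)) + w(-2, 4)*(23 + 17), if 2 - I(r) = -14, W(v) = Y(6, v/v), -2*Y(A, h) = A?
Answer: 133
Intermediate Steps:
Y(A, h) = -A/2
W(v) = -3 (W(v) = -½*6 = -3)
I(r) = 16 (I(r) = 2 - 1*(-14) = 2 + 14 = 16)
w(H, Q) = 3 (w(H, Q) = (0 + 5) - 2 = 5 - 2 = 3)
(W(-29) + I(-28)) + w(-2, 4)*(23 + 17) = (-3 + 16) + 3*(23 + 17) = 13 + 3*40 = 13 + 120 = 133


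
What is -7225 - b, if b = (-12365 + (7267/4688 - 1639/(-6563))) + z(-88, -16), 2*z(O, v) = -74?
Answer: 159227162935/30767344 ≈ 5175.2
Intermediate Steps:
z(O, v) = -37 (z(O, v) = (½)*(-74) = -37)
b = -381521223335/30767344 (b = (-12365 + (7267/4688 - 1639/(-6563))) - 37 = (-12365 + (7267*(1/4688) - 1639*(-1/6563))) - 37 = (-12365 + (7267/4688 + 1639/6563)) - 37 = (-12365 + 55376953/30767344) - 37 = -380382831607/30767344 - 37 = -381521223335/30767344 ≈ -12400.)
-7225 - b = -7225 - 1*(-381521223335/30767344) = -7225 + 381521223335/30767344 = 159227162935/30767344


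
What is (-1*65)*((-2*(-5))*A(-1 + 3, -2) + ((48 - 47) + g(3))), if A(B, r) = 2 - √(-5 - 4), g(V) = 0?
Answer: -1365 + 1950*I ≈ -1365.0 + 1950.0*I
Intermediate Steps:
A(B, r) = 2 - 3*I (A(B, r) = 2 - √(-9) = 2 - 3*I)
(-1*65)*((-2*(-5))*A(-1 + 3, -2) + ((48 - 47) + g(3))) = (-1*65)*((-2*(-5))*(2 - 3*I) + ((48 - 47) + 0)) = -65*(10*(2 - 3*I) + (1 + 0)) = -65*((20 - 30*I) + 1) = -65*(21 - 30*I) = -1365 + 1950*I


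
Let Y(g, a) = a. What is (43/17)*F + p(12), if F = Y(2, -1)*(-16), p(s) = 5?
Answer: 773/17 ≈ 45.471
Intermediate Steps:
F = 16 (F = -1*(-16) = 16)
(43/17)*F + p(12) = (43/17)*16 + 5 = 688/17 + 5 = 773/17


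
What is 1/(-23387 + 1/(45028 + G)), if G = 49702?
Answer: -94730/2215450509 ≈ -4.2759e-5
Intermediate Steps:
1/(-23387 + 1/(45028 + G)) = 1/(-23387 + 1/(45028 + 49702)) = 1/(-23387 + 1/94730) = 1/(-2215450509/94730) = -94730/2215450509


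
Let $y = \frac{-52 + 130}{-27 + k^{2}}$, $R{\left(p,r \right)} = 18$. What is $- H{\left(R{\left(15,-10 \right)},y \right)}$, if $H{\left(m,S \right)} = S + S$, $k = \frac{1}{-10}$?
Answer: $\frac{15600}{2699} \approx 5.7799$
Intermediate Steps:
$k = - \frac{1}{10} \approx -0.1$
$y = - \frac{7800}{2699}$ ($y = \frac{-52 + 130}{-27 + \left(- \frac{1}{10}\right)^{2}} = \frac{78}{-27 + \frac{1}{100}} = \frac{78}{- \frac{2699}{100}} = 78 \left(- \frac{100}{2699}\right) = - \frac{7800}{2699} \approx -2.89$)
$H{\left(m,S \right)} = 2 S$
$- H{\left(R{\left(15,-10 \right)},y \right)} = - \frac{2 \left(-7800\right)}{2699} = \left(-1\right) \left(- \frac{15600}{2699}\right) = \frac{15600}{2699}$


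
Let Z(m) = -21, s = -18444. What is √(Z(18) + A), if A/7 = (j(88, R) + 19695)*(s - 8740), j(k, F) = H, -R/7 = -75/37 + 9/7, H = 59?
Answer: I*√3758949173 ≈ 61310.0*I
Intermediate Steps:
R = 192/37 (R = -7*(-75/37 + 9/7) = -7*(-192/259) = 192/37 ≈ 5.1892)
j(k, F) = 59
A = -3758949152 (A = 7*((59 + 19695)*(-18444 - 8740)) = 7*(19754*(-27184)) = 7*(-536992736) = -3758949152)
√(Z(18) + A) = √(-21 - 3758949152) = √(-3758949173) = I*√3758949173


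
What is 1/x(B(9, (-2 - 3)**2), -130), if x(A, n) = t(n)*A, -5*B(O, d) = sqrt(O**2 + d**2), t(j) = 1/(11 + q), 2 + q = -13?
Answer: 10*sqrt(706)/353 ≈ 0.75271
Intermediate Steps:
q = -15 (q = -2 - 13 = -15)
t(j) = -1/4 (t(j) = 1/(11 - 15) = 1/(-4) = -1/4)
B(O, d) = -sqrt(O**2 + d**2)/5
x(A, n) = -A/4
1/x(B(9, (-2 - 3)**2), -130) = 1/(-(-1)*sqrt(9**2 + ((-2 - 3)**2)**2)/20) = 1/(-(-1)*sqrt(81 + ((-5)**2)**2)/20) = 1/(-(-1)*sqrt(81 + 25**2)/20) = 1/(-(-1)*sqrt(81 + 625)/20) = 1/(-(-1)*sqrt(706)/20) = 1/(sqrt(706)/20) = 10*sqrt(706)/353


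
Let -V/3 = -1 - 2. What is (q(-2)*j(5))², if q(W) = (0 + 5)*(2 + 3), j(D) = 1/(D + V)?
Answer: 625/196 ≈ 3.1888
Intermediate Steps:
V = 9 (V = -3*(-1 - 2) = -3*(-3) = 9)
j(D) = 1/(9 + D) (j(D) = 1/(D + 9) = 1/(9 + D))
q(W) = 25 (q(W) = 5*5 = 25)
(q(-2)*j(5))² = (25/(9 + 5))² = (25/14)² = 625/196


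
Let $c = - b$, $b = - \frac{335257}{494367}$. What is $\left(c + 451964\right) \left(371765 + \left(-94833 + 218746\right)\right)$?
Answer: $\frac{36917506268807170}{164789} \approx 2.2403 \cdot 10^{11}$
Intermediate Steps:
$b = - \frac{335257}{494367}$ ($b = \left(-335257\right) \frac{1}{494367} = - \frac{335257}{494367} \approx -0.67815$)
$c = \frac{335257}{494367}$ ($c = \left(-1\right) \left(- \frac{335257}{494367}\right) = \frac{335257}{494367} \approx 0.67815$)
$\left(c + 451964\right) \left(371765 + \left(-94833 + 218746\right)\right) = \left(\frac{335257}{494367} + 451964\right) \left(371765 + \left(-94833 + 218746\right)\right) = \frac{223436422045 \left(371765 + 123913\right)}{494367} = \frac{223436422045}{494367} \cdot 495678 = \frac{36917506268807170}{164789}$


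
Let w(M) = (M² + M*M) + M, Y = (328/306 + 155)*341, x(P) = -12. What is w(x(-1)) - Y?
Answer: -8100511/153 ≈ -52945.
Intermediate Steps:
Y = 8142739/153 (Y = (328*(1/306) + 155)*341 = (164/153 + 155)*341 = (23879/153)*341 = 8142739/153 ≈ 53221.)
w(M) = M + 2*M² (w(M) = (M² + M²) + M = 2*M² + M = M + 2*M²)
w(x(-1)) - Y = -12*(1 + 2*(-12)) - 1*8142739/153 = -12*(1 - 24) - 8142739/153 = -12*(-23) - 8142739/153 = 276 - 8142739/153 = -8100511/153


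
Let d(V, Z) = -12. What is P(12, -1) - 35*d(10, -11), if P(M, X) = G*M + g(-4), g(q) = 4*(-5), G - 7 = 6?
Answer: 556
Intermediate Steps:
G = 13 (G = 7 + 6 = 13)
g(q) = -20
P(M, X) = -20 + 13*M (P(M, X) = 13*M - 20 = -20 + 13*M)
P(12, -1) - 35*d(10, -11) = (-20 + 13*12) - 35*(-12) = (-20 + 156) + 420 = 136 + 420 = 556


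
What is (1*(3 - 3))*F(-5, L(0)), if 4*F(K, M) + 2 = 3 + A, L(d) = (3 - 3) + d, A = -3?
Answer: 0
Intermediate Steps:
L(d) = d (L(d) = 0 + d = d)
F(K, M) = -½ (F(K, M) = -½ + (3 - 3)/4 = -½ + (¼)*0 = -½ + 0 = -½)
(1*(3 - 3))*F(-5, L(0)) = (1*(3 - 3))*(-½) = (1*0)*(-½) = 0*(-½) = 0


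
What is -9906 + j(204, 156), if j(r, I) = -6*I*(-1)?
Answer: -8970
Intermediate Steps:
j(r, I) = 6*I
-9906 + j(204, 156) = -9906 + 6*156 = -9906 + 936 = -8970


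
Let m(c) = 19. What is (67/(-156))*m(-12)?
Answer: -1273/156 ≈ -8.1603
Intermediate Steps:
(67/(-156))*m(-12) = (67/(-156))*19 = (67*(-1/156))*19 = -67/156*19 = -1273/156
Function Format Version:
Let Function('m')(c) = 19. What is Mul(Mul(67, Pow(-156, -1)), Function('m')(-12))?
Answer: Rational(-1273, 156) ≈ -8.1603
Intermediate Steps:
Mul(Mul(67, Pow(-156, -1)), Function('m')(-12)) = Mul(Mul(67, Pow(-156, -1)), 19) = Mul(Mul(67, Rational(-1, 156)), 19) = Mul(Rational(-67, 156), 19) = Rational(-1273, 156)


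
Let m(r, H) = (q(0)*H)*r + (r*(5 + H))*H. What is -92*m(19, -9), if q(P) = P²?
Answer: -62928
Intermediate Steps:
m(r, H) = H*r*(5 + H) (m(r, H) = (0²*H)*r + (r*(5 + H))*H = (0*H)*r + H*r*(5 + H) = 0*r + H*r*(5 + H) = 0 + H*r*(5 + H) = H*r*(5 + H))
-92*m(19, -9) = -(-828)*19*(5 - 9) = -(-828)*19*(-4) = -92*684 = -62928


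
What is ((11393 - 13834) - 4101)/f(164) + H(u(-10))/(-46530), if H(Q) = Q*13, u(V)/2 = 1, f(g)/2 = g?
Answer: -76101947/3815460 ≈ -19.946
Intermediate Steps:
f(g) = 2*g
u(V) = 2 (u(V) = 2*1 = 2)
H(Q) = 13*Q
((11393 - 13834) - 4101)/f(164) + H(u(-10))/(-46530) = ((11393 - 13834) - 4101)/((2*164)) + (13*2)/(-46530) = (-2441 - 4101)/328 + 26*(-1/46530) = -6542*1/328 - 13/23265 = -3271/164 - 13/23265 = -76101947/3815460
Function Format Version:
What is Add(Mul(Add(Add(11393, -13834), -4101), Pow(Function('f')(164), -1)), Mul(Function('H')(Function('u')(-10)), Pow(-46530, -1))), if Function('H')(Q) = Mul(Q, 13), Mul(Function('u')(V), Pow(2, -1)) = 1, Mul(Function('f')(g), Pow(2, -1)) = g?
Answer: Rational(-76101947, 3815460) ≈ -19.946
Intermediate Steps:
Function('f')(g) = Mul(2, g)
Function('u')(V) = 2 (Function('u')(V) = Mul(2, 1) = 2)
Function('H')(Q) = Mul(13, Q)
Add(Mul(Add(Add(11393, -13834), -4101), Pow(Function('f')(164), -1)), Mul(Function('H')(Function('u')(-10)), Pow(-46530, -1))) = Add(Mul(Add(Add(11393, -13834), -4101), Pow(Mul(2, 164), -1)), Mul(Mul(13, 2), Pow(-46530, -1))) = Add(Mul(Add(-2441, -4101), Pow(328, -1)), Mul(26, Rational(-1, 46530))) = Add(Mul(-6542, Rational(1, 328)), Rational(-13, 23265)) = Add(Rational(-3271, 164), Rational(-13, 23265)) = Rational(-76101947, 3815460)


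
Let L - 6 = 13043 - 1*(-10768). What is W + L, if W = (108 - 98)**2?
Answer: 23917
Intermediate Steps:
W = 100 (W = 10**2 = 100)
L = 23817 (L = 6 + (13043 - 1*(-10768)) = 6 + (13043 + 10768) = 6 + 23811 = 23817)
W + L = 100 + 23817 = 23917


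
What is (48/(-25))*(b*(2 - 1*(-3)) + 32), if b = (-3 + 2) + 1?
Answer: -1536/25 ≈ -61.440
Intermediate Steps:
b = 0 (b = -1 + 1 = 0)
(48/(-25))*(b*(2 - 1*(-3)) + 32) = (48/(-25))*(0*(2 - 1*(-3)) + 32) = (48*(-1/25))*(0*(2 + 3) + 32) = -48*(0*5 + 32)/25 = -48*(0 + 32)/25 = -48/25*32 = -1536/25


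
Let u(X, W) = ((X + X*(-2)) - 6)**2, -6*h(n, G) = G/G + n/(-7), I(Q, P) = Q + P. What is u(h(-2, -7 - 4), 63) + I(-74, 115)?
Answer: 14597/196 ≈ 74.474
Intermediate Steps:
I(Q, P) = P + Q
h(n, G) = -1/6 + n/42 (h(n, G) = -(G/G + n/(-7))/6 = -(1 + n*(-1/7))/6 = -(1 - n/7)/6 = -1/6 + n/42)
u(X, W) = (-6 - X)**2 (u(X, W) = ((X - 2*X) - 6)**2 = (-X - 6)**2 = (-6 - X)**2)
u(h(-2, -7 - 4), 63) + I(-74, 115) = (6 + (-1/6 + (1/42)*(-2)))**2 + (115 - 74) = (6 + (-1/6 - 1/21))**2 + 41 = (6 - 3/14)**2 + 41 = (81/14)**2 + 41 = 6561/196 + 41 = 14597/196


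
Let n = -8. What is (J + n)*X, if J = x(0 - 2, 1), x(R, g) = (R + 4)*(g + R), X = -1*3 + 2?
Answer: 10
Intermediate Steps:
X = -1 (X = -3 + 2 = -1)
x(R, g) = (4 + R)*(R + g)
J = -2 (J = (0 - 2)² + 4*(0 - 2) + 4*1 + (0 - 2)*1 = (-2)² + 4*(-2) + 4 - 2*1 = 4 - 8 + 4 - 2 = -2)
(J + n)*X = (-2 - 8)*(-1) = -10*(-1) = 10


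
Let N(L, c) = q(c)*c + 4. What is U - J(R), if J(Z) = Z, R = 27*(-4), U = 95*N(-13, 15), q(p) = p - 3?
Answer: 17588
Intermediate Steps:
q(p) = -3 + p
N(L, c) = 4 + c*(-3 + c) (N(L, c) = (-3 + c)*c + 4 = c*(-3 + c) + 4 = 4 + c*(-3 + c))
U = 17480 (U = 95*(4 + 15*(-3 + 15)) = 95*(4 + 15*12) = 95*(4 + 180) = 95*184 = 17480)
R = -108
U - J(R) = 17480 - 1*(-108) = 17480 + 108 = 17588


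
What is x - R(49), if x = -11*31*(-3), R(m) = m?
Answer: 974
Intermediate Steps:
x = 1023 (x = -341*(-3) = 1023)
x - R(49) = 1023 - 1*49 = 1023 - 49 = 974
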